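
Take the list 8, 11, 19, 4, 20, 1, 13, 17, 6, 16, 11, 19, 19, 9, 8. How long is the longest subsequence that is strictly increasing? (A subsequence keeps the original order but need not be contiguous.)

Track the smallest tail for each achievable length (strict):
8 → extends → [8]
11 → extends → [8, 11]
19 → extends → [8, 11, 19]
4 → replaces 8 → [4, 11, 19]
20 → extends → [4, 11, 19, 20]
1 → replaces 4 → [1, 11, 19, 20]
13 → replaces 19 → [1, 11, 13, 20]
17 → replaces 20 → [1, 11, 13, 17]
6 → replaces 11 → [1, 6, 13, 17]
16 → replaces 17 → [1, 6, 13, 16]
11 → replaces 13 → [1, 6, 11, 16]
19 → extends → [1, 6, 11, 16, 19]
19 → already a tail → [1, 6, 11, 16, 19]
9 → replaces 11 → [1, 6, 9, 16, 19]
8 → replaces 9 → [1, 6, 8, 16, 19]
Five tails, so the longest strictly increasing subsequence has length 5 (e.g. 8, 11, 13, 17, 19).

5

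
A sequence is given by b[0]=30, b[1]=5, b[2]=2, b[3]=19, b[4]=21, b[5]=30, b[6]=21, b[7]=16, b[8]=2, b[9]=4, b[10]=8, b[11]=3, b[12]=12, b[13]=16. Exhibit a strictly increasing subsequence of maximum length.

Patience tails give the LIS length; then backtrack through the dp parents:
30 → extends → [30]
5 → replaces 30 → [5]
2 → replaces 5 → [2]
19 → extends → [2, 19]
21 → extends → [2, 19, 21]
30 → extends → [2, 19, 21, 30]
21 → already a tail → [2, 19, 21, 30]
16 → replaces 19 → [2, 16, 21, 30]
2 → already a tail → [2, 16, 21, 30]
4 → replaces 16 → [2, 4, 21, 30]
8 → replaces 21 → [2, 4, 8, 30]
3 → replaces 4 → [2, 3, 8, 30]
12 → replaces 30 → [2, 3, 8, 12]
16 → extends → [2, 3, 8, 12, 16]
Length 5; one witness is 2, 4, 8, 12, 16.

2, 4, 8, 12, 16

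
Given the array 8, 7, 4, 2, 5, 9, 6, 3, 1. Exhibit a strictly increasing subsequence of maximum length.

Patience tails give the LIS length; then backtrack through the dp parents:
8 → extends → [8]
7 → replaces 8 → [7]
4 → replaces 7 → [4]
2 → replaces 4 → [2]
5 → extends → [2, 5]
9 → extends → [2, 5, 9]
6 → replaces 9 → [2, 5, 6]
3 → replaces 5 → [2, 3, 6]
1 → replaces 2 → [1, 3, 6]
Length 3; one witness is 4, 5, 9.

4, 5, 9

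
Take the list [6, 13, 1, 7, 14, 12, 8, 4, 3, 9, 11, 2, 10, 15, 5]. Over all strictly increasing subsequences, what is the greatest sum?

Let S[i] be the best sum of a strictly increasing subsequence ending at i:
i:      1  2  3  4  5  6  7  8  9 10 11 12 13 14 15
a[i]:   6 13  1  7 14 12  8  4  3  9 11  2 10 15  5
S:      6 19  1 13 33 25 21  5  4 30 41  3 40 56 10
Maximum is 56 (e.g. 6 + 7 + 8 + 9 + 11 + 15).

56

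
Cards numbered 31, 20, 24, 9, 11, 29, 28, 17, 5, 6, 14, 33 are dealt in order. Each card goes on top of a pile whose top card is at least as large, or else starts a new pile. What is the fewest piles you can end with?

4

Place each on the leftmost legal pile:
31 → new pile 1 (tops now [31])
20 → pile 1 (tops now [20])
24 → new pile 2 (tops now [20, 24])
9 → pile 1 (tops now [9, 24])
11 → pile 2 (tops now [9, 11])
29 → new pile 3 (tops now [9, 11, 29])
28 → pile 3 (tops now [9, 11, 28])
17 → pile 3 (tops now [9, 11, 17])
5 → pile 1 (tops now [5, 11, 17])
6 → pile 2 (tops now [5, 6, 17])
14 → pile 3 (tops now [5, 6, 14])
33 → new pile 4 (tops now [5, 6, 14, 33])
Four piles.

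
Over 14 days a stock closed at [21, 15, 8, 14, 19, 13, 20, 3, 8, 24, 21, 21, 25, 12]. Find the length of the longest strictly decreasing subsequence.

5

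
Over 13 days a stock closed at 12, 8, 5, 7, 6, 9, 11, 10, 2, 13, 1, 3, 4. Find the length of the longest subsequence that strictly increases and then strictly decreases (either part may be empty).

inc[i] = longest strictly increasing subsequence ending at i; dec[i] = longest strictly decreasing subsequence starting at i:
i:      1  2  3  4  5  6  7  8  9 10 11 12 13
a[i]:  12  8  5  7  6  9 11 10  2 13  1  3  4
inc:    1  1  1  2  2  3  4  4  1  5  1  2  3
dec:    6  5  3  4  3  3  4  3  2  2  1  1  1
Best peak at i=7 (value 11): inc=4, dec=4, length 4+4−1 = 7.

7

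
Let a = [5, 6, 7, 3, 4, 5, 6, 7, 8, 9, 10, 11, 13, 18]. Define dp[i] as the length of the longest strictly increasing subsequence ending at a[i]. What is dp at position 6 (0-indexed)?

4

dp[i] = 1 + max{dp[j] : j<i, a[j]<a[i]} (or 1 if no such j):
i:      0  1  2  3  4  5  6  7  8  9 10 11 12 13
a[i]:   5  6  7  3  4  5  6  7  8  9 10 11 13 18
dp:     1  2  3  1  2  3  4  5  6  7  8  9 10 11
At index 6 the value is 4.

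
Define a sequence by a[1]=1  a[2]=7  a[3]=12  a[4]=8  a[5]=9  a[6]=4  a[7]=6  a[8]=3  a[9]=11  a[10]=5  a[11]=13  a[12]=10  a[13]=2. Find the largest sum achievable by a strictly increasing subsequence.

Let S[i] be the best sum of a strictly increasing subsequence ending at i:
i:      1  2  3  4  5  6  7  8  9 10 11 12 13
a[i]:   1  7 12  8  9  4  6  3 11  5 13 10  2
S:      1  8 20 16 25  5 11  4 36 10 49 35  3
Maximum is 49 (e.g. 1 + 7 + 8 + 9 + 11 + 13).

49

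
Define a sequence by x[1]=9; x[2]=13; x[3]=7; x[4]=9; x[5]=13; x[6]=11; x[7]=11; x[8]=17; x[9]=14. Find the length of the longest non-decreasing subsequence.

Track the smallest tail for each achievable length (allowing ties):
9 → extends → [9]
13 → extends → [9, 13]
7 → replaces 9 → [7, 13]
9 → replaces 13 → [7, 9]
13 → extends → [7, 9, 13]
11 → replaces 13 → [7, 9, 11]
11 → extends → [7, 9, 11, 11]
17 → extends → [7, 9, 11, 11, 17]
14 → replaces 17 → [7, 9, 11, 11, 14]
Five tails, so the longest non-decreasing subsequence has length 5 (e.g. 9, 9, 11, 11, 17).

5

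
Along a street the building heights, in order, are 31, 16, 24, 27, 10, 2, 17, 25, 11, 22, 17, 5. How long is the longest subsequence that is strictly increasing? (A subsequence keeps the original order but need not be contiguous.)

3

Track the smallest tail for each achievable length (strict):
31 → extends → [31]
16 → replaces 31 → [16]
24 → extends → [16, 24]
27 → extends → [16, 24, 27]
10 → replaces 16 → [10, 24, 27]
2 → replaces 10 → [2, 24, 27]
17 → replaces 24 → [2, 17, 27]
25 → replaces 27 → [2, 17, 25]
11 → replaces 17 → [2, 11, 25]
22 → replaces 25 → [2, 11, 22]
17 → replaces 22 → [2, 11, 17]
5 → replaces 11 → [2, 5, 17]
Three tails, so the longest strictly increasing subsequence has length 3 (e.g. 16, 24, 27).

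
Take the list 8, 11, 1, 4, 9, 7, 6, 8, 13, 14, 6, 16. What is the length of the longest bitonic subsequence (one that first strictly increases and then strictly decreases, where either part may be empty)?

inc[i] = longest strictly increasing subsequence ending at i; dec[i] = longest strictly decreasing subsequence starting at i:
i:      1  2  3  4  5  6  7  8  9 10 11 12
a[i]:   8 11  1  4  9  7  6  8 13 14  6 16
inc:    1  2  1  2  3  3  3  4  5  6  3  7
dec:    3  4  1  1  3  2  1  2  2  2  1  1
Best peak at i=10 (value 14): inc=6, dec=2, length 6+2−1 = 7.

7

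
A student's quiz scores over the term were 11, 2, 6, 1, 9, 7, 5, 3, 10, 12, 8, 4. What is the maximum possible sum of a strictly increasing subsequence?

Let S[i] be the best sum of a strictly increasing subsequence ending at i:
i:      1  2  3  4  5  6  7  8  9 10 11 12
a[i]:  11  2  6  1  9  7  5  3 10 12  8  4
S:     11  2  8  1 17 15  7  5 27 39 23  9
Maximum is 39 (e.g. 2 + 6 + 9 + 10 + 12).

39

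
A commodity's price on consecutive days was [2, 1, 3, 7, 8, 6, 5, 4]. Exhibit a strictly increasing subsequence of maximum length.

Patience tails give the LIS length; then backtrack through the dp parents:
2 → extends → [2]
1 → replaces 2 → [1]
3 → extends → [1, 3]
7 → extends → [1, 3, 7]
8 → extends → [1, 3, 7, 8]
6 → replaces 7 → [1, 3, 6, 8]
5 → replaces 6 → [1, 3, 5, 8]
4 → replaces 5 → [1, 3, 4, 8]
Length 4; one witness is 2, 3, 7, 8.

2, 3, 7, 8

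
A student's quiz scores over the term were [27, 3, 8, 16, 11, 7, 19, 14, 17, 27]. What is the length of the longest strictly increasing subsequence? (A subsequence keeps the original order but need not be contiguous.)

6

Let dp[i] be the length of the longest such subsequence ending at index i:
i:      1  2  3  4  5  6  7  8  9 10
a[i]:  27  3  8 16 11  7 19 14 17 27
dp:     1  1  2  3  3  2  4  4  5  6
Maximum dp value is 6.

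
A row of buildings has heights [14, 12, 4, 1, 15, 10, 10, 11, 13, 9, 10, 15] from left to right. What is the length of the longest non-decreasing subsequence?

6

Track the smallest tail for each achievable length (allowing ties):
14 → extends → [14]
12 → replaces 14 → [12]
4 → replaces 12 → [4]
1 → replaces 4 → [1]
15 → extends → [1, 15]
10 → replaces 15 → [1, 10]
10 → extends → [1, 10, 10]
11 → extends → [1, 10, 10, 11]
13 → extends → [1, 10, 10, 11, 13]
9 → replaces 10 → [1, 9, 10, 11, 13]
10 → replaces 11 → [1, 9, 10, 10, 13]
15 → extends → [1, 9, 10, 10, 13, 15]
Six tails, so the longest non-decreasing subsequence has length 6 (e.g. 4, 10, 10, 11, 13, 15).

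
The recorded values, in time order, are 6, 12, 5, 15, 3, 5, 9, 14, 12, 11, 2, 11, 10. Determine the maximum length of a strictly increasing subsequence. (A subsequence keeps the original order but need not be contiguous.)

4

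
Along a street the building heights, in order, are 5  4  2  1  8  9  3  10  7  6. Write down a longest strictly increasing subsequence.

Patience tails give the LIS length; then backtrack through the dp parents:
5 → extends → [5]
4 → replaces 5 → [4]
2 → replaces 4 → [2]
1 → replaces 2 → [1]
8 → extends → [1, 8]
9 → extends → [1, 8, 9]
3 → replaces 8 → [1, 3, 9]
10 → extends → [1, 3, 9, 10]
7 → replaces 9 → [1, 3, 7, 10]
6 → replaces 7 → [1, 3, 6, 10]
Length 4; one witness is 5, 8, 9, 10.

5, 8, 9, 10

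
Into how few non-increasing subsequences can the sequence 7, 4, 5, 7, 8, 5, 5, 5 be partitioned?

The minimum number of non-increasing subsequences covering a sequence equals the length of its longest strictly increasing subsequence.
LIS length is 4 (e.g. 4, 5, 7, 8), so 4 piles are needed.

4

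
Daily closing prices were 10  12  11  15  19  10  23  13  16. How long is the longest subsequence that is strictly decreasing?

Negate each value so 'decreasing' becomes 'increasing', then run patience tails on the negated sequence:
-10 → extends → [-10]
-12 → replaces -10 → [-12]
-11 → extends → [-12, -11]
-15 → replaces -12 → [-15, -11]
-19 → replaces -15 → [-19, -11]
-10 → extends → [-19, -11, -10]
-23 → replaces -19 → [-23, -11, -10]
-13 → replaces -11 → [-23, -13, -10]
-16 → replaces -13 → [-23, -16, -10]
Three tails, so the longest strictly decreasing subsequence of the original has length 3.

3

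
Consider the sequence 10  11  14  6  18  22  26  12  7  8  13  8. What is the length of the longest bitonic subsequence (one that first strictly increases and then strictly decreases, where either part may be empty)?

inc[i] = longest strictly increasing subsequence ending at i; dec[i] = longest strictly decreasing subsequence starting at i:
i:      1  2  3  4  5  6  7  8  9 10 11 12
a[i]:  10 11 14  6 18 22 26 12  7  8 13  8
inc:    1  2  3  1  4  5  6  3  2  3  4  3
dec:    2  2  3  1  3  3  3  2  1  1  2  1
Best peak at i=7 (value 26): inc=6, dec=3, length 6+3−1 = 8.

8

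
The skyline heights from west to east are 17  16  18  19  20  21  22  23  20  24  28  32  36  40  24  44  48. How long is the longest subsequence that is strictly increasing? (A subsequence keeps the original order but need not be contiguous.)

14

Track the smallest tail for each achievable length (strict):
17 → extends → [17]
16 → replaces 17 → [16]
18 → extends → [16, 18]
19 → extends → [16, 18, 19]
20 → extends → [16, 18, 19, 20]
21 → extends → [16, 18, 19, 20, 21]
22 → extends → [16, 18, 19, 20, 21, 22]
23 → extends → [16, 18, 19, 20, 21, 22, 23]
20 → already a tail → [16, 18, 19, 20, 21, 22, 23]
24 → extends → [16, 18, 19, 20, 21, 22, 23, 24]
28 → extends → [16, 18, 19, 20, 21, 22, 23, 24, 28]
32 → extends → [16, 18, 19, 20, 21, 22, 23, 24, 28, 32]
36 → extends → [16, 18, 19, 20, 21, 22, 23, 24, 28, 32, 36]
40 → extends → [16, 18, 19, 20, 21, 22, 23, 24, 28, 32, 36, 40]
24 → already a tail → [16, 18, 19, 20, 21, 22, 23, 24, 28, 32, 36, 40]
44 → extends → [16, 18, 19, 20, 21, 22, 23, 24, 28, 32, 36, 40, 44]
48 → extends → [16, 18, 19, 20, 21, 22, 23, 24, 28, 32, 36, 40, 44, 48]
Fourteen tails, so the longest strictly increasing subsequence has length 14 (e.g. 17, 18, 19, 20, 21, 22, 23, 24, 28, 32, 36, 40, 44, 48).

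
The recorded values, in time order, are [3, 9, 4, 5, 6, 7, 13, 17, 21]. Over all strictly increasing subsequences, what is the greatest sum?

76

Let S[i] be the best sum of a strictly increasing subsequence ending at i:
i:      1  2  3  4  5  6  7  8  9
a[i]:   3  9  4  5  6  7 13 17 21
S:      3 12  7 12 18 25 38 55 76
Maximum is 76 (e.g. 3 + 4 + 5 + 6 + 7 + 13 + 17 + 21).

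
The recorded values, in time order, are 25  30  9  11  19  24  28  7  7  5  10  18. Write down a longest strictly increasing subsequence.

9, 11, 19, 24, 28

Patience tails give the LIS length; then backtrack through the dp parents:
25 → extends → [25]
30 → extends → [25, 30]
9 → replaces 25 → [9, 30]
11 → replaces 30 → [9, 11]
19 → extends → [9, 11, 19]
24 → extends → [9, 11, 19, 24]
28 → extends → [9, 11, 19, 24, 28]
7 → replaces 9 → [7, 11, 19, 24, 28]
7 → already a tail → [7, 11, 19, 24, 28]
5 → replaces 7 → [5, 11, 19, 24, 28]
10 → replaces 11 → [5, 10, 19, 24, 28]
18 → replaces 19 → [5, 10, 18, 24, 28]
Length 5; one witness is 9, 11, 19, 24, 28.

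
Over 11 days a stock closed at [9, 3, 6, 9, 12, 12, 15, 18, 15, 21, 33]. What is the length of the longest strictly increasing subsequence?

Track the smallest tail for each achievable length (strict):
9 → extends → [9]
3 → replaces 9 → [3]
6 → extends → [3, 6]
9 → extends → [3, 6, 9]
12 → extends → [3, 6, 9, 12]
12 → already a tail → [3, 6, 9, 12]
15 → extends → [3, 6, 9, 12, 15]
18 → extends → [3, 6, 9, 12, 15, 18]
15 → already a tail → [3, 6, 9, 12, 15, 18]
21 → extends → [3, 6, 9, 12, 15, 18, 21]
33 → extends → [3, 6, 9, 12, 15, 18, 21, 33]
Eight tails, so the longest strictly increasing subsequence has length 8 (e.g. 3, 6, 9, 12, 15, 18, 21, 33).

8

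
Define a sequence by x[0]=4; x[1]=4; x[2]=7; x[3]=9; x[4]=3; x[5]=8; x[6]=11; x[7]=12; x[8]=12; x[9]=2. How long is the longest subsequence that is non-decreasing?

Let dp[i] be the length of the longest such subsequence ending at index i:
i:      0  1  2  3  4  5  6  7  8  9
x[i]:   4  4  7  9  3  8 11 12 12  2
dp:     1  2  3  4  1  4  5  6  7  1
Maximum dp value is 7.

7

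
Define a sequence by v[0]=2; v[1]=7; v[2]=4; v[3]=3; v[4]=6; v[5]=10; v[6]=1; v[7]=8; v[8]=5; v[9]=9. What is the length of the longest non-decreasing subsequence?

Track the smallest tail for each achievable length (allowing ties):
2 → extends → [2]
7 → extends → [2, 7]
4 → replaces 7 → [2, 4]
3 → replaces 4 → [2, 3]
6 → extends → [2, 3, 6]
10 → extends → [2, 3, 6, 10]
1 → replaces 2 → [1, 3, 6, 10]
8 → replaces 10 → [1, 3, 6, 8]
5 → replaces 6 → [1, 3, 5, 8]
9 → extends → [1, 3, 5, 8, 9]
Five tails, so the longest non-decreasing subsequence has length 5 (e.g. 2, 4, 6, 8, 9).

5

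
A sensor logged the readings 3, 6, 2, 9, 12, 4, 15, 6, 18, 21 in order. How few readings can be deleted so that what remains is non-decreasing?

3

Fewest deletions = n − (longest non-decreasing subsequence).
i:      1  2  3  4  5  6  7  8  9 10
a[i]:   3  6  2  9 12  4 15  6 18 21
dp:     1  2  1  3  4  2  5  3  6  7
max dp = 7, so deletions = 10 − 7 = 3.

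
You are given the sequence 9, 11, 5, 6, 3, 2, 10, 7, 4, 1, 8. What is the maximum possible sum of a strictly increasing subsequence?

Let S[i] be the best sum of a strictly increasing subsequence ending at i:
i:      1  2  3  4  5  6  7  8  9 10 11
a[i]:   9 11  5  6  3  2 10  7  4  1  8
S:      9 20  5 11  3  2 21 18  7  1 26
Maximum is 26 (e.g. 5 + 6 + 7 + 8).

26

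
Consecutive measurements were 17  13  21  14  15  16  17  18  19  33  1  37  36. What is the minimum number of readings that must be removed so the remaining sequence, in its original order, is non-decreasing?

Fewest deletions = n − (longest non-decreasing subsequence).
Patience tails:
17 → extends → [17]
13 → replaces 17 → [13]
21 → extends → [13, 21]
14 → replaces 21 → [13, 14]
15 → extends → [13, 14, 15]
16 → extends → [13, 14, 15, 16]
17 → extends → [13, 14, 15, 16, 17]
18 → extends → [13, 14, 15, 16, 17, 18]
19 → extends → [13, 14, 15, 16, 17, 18, 19]
33 → extends → [13, 14, 15, 16, 17, 18, 19, 33]
1 → replaces 13 → [1, 14, 15, 16, 17, 18, 19, 33]
37 → extends → [1, 14, 15, 16, 17, 18, 19, 33, 37]
36 → replaces 37 → [1, 14, 15, 16, 17, 18, 19, 33, 36]
Longest non-decreasing subsequence has length 9, so deletions = 13 − 9 = 4.

4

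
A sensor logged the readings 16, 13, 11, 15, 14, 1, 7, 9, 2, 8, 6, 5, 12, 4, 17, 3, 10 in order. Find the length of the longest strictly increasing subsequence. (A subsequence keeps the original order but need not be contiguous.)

Track the smallest tail for each achievable length (strict):
16 → extends → [16]
13 → replaces 16 → [13]
11 → replaces 13 → [11]
15 → extends → [11, 15]
14 → replaces 15 → [11, 14]
1 → replaces 11 → [1, 14]
7 → replaces 14 → [1, 7]
9 → extends → [1, 7, 9]
2 → replaces 7 → [1, 2, 9]
8 → replaces 9 → [1, 2, 8]
6 → replaces 8 → [1, 2, 6]
5 → replaces 6 → [1, 2, 5]
12 → extends → [1, 2, 5, 12]
4 → replaces 5 → [1, 2, 4, 12]
17 → extends → [1, 2, 4, 12, 17]
3 → replaces 4 → [1, 2, 3, 12, 17]
10 → replaces 12 → [1, 2, 3, 10, 17]
Five tails, so the longest strictly increasing subsequence has length 5 (e.g. 1, 7, 9, 12, 17).

5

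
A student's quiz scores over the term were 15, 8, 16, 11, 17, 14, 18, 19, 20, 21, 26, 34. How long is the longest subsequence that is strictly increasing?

9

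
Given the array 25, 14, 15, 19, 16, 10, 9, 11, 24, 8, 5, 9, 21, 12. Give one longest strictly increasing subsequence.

Patience tails give the LIS length; then backtrack through the dp parents:
25 → extends → [25]
14 → replaces 25 → [14]
15 → extends → [14, 15]
19 → extends → [14, 15, 19]
16 → replaces 19 → [14, 15, 16]
10 → replaces 14 → [10, 15, 16]
9 → replaces 10 → [9, 15, 16]
11 → replaces 15 → [9, 11, 16]
24 → extends → [9, 11, 16, 24]
8 → replaces 9 → [8, 11, 16, 24]
5 → replaces 8 → [5, 11, 16, 24]
9 → replaces 11 → [5, 9, 16, 24]
21 → replaces 24 → [5, 9, 16, 21]
12 → replaces 16 → [5, 9, 12, 21]
Length 4; one witness is 14, 15, 19, 24.

14, 15, 19, 24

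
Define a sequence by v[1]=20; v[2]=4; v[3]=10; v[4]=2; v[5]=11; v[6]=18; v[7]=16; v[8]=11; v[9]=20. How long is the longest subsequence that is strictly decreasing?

4

Negate each value so 'decreasing' becomes 'increasing', then run patience tails on the negated sequence:
-20 → extends → [-20]
-4 → extends → [-20, -4]
-10 → replaces -4 → [-20, -10]
-2 → extends → [-20, -10, -2]
-11 → replaces -10 → [-20, -11, -2]
-18 → replaces -11 → [-20, -18, -2]
-16 → replaces -2 → [-20, -18, -16]
-11 → extends → [-20, -18, -16, -11]
-20 → already a tail → [-20, -18, -16, -11]
Four tails, so the longest strictly decreasing subsequence of the original has length 4.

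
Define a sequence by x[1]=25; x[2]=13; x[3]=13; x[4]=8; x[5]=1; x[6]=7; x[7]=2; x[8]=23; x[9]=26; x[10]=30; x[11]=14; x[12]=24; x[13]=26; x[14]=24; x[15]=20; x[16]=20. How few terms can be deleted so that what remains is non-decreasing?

Fewest deletions = n − (longest non-decreasing subsequence).
Patience tails:
25 → extends → [25]
13 → replaces 25 → [13]
13 → extends → [13, 13]
8 → replaces 13 → [8, 13]
1 → replaces 8 → [1, 13]
7 → replaces 13 → [1, 7]
2 → replaces 7 → [1, 2]
23 → extends → [1, 2, 23]
26 → extends → [1, 2, 23, 26]
30 → extends → [1, 2, 23, 26, 30]
14 → replaces 23 → [1, 2, 14, 26, 30]
24 → replaces 26 → [1, 2, 14, 24, 30]
26 → replaces 30 → [1, 2, 14, 24, 26]
24 → replaces 26 → [1, 2, 14, 24, 24]
20 → replaces 24 → [1, 2, 14, 20, 24]
20 → replaces 24 → [1, 2, 14, 20, 20]
Longest non-decreasing subsequence has length 5, so deletions = 16 − 5 = 11.

11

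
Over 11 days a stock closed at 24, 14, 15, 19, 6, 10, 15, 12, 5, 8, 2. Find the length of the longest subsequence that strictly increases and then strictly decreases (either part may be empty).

inc[i] = longest strictly increasing subsequence ending at i; dec[i] = longest strictly decreasing subsequence starting at i:
i:      1  2  3  4  5  6  7  8  9 10 11
a[i]:  24 14 15 19  6 10 15 12  5  8  2
inc:    1  1  2  3  1  2  3  3  1  2  1
dec:    6  4  4  5  3  3  4  3  2  2  1
Best peak at i=4 (value 19): inc=3, dec=5, length 3+5−1 = 7.

7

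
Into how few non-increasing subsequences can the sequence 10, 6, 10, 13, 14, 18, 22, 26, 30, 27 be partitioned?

8

The minimum number of non-increasing subsequences covering a sequence equals the length of its longest strictly increasing subsequence.
LIS length is 8 (e.g. 6, 10, 13, 14, 18, 22, 26, 30), so 8 piles are needed.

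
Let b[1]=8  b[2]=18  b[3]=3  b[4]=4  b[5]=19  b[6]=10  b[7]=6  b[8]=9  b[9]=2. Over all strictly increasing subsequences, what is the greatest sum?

45

Let S[i] be the best sum of a strictly increasing subsequence ending at i:
i:      1  2  3  4  5  6  7  8  9
b[i]:   8 18  3  4 19 10  6  9  2
S:      8 26  3  7 45 18 13 22  2
Maximum is 45 (e.g. 8 + 18 + 19).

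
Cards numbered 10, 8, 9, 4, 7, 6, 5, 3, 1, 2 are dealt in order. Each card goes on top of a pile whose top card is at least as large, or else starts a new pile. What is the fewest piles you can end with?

Place each on the leftmost legal pile:
10 → new pile 1 (tops now [10])
8 → pile 1 (tops now [8])
9 → new pile 2 (tops now [8, 9])
4 → pile 1 (tops now [4, 9])
7 → pile 2 (tops now [4, 7])
6 → pile 2 (tops now [4, 6])
5 → pile 2 (tops now [4, 5])
3 → pile 1 (tops now [3, 5])
1 → pile 1 (tops now [1, 5])
2 → pile 2 (tops now [1, 2])
Two piles.

2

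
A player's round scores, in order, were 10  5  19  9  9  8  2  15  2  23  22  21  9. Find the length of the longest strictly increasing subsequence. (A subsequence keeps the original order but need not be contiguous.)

4

Track the smallest tail for each achievable length (strict):
10 → extends → [10]
5 → replaces 10 → [5]
19 → extends → [5, 19]
9 → replaces 19 → [5, 9]
9 → already a tail → [5, 9]
8 → replaces 9 → [5, 8]
2 → replaces 5 → [2, 8]
15 → extends → [2, 8, 15]
2 → already a tail → [2, 8, 15]
23 → extends → [2, 8, 15, 23]
22 → replaces 23 → [2, 8, 15, 22]
21 → replaces 22 → [2, 8, 15, 21]
9 → replaces 15 → [2, 8, 9, 21]
Four tails, so the longest strictly increasing subsequence has length 4 (e.g. 5, 9, 15, 23).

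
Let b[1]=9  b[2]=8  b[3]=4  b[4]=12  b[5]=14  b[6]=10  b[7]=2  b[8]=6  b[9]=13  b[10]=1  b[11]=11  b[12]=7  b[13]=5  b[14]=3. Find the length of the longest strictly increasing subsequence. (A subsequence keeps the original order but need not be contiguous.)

Let dp[i] be the length of the longest such subsequence ending at index i:
i:      1  2  3  4  5  6  7  8  9 10 11 12 13 14
b[i]:   9  8  4 12 14 10  2  6 13  1 11  7  5  3
dp:     1  1  1  2  3  2  1  2  3  1  3  3  2  2
Maximum dp value is 3.

3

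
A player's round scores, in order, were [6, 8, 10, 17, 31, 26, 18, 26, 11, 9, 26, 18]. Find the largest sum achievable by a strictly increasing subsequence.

Let S[i] be the best sum of a strictly increasing subsequence ending at i:
i:      1  2  3  4  5  6  7  8  9 10 11 12
a[i]:   6  8 10 17 31 26 18 26 11  9 26 18
S:      6 14 24 41 72 67 59 85 35 23 85 59
Maximum is 85 (e.g. 6 + 8 + 10 + 17 + 18 + 26).

85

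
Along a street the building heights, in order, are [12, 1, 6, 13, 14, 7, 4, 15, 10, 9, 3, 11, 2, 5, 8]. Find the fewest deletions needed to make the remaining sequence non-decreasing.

10

Fewest deletions = n − (longest non-decreasing subsequence).
Patience tails:
12 → extends → [12]
1 → replaces 12 → [1]
6 → extends → [1, 6]
13 → extends → [1, 6, 13]
14 → extends → [1, 6, 13, 14]
7 → replaces 13 → [1, 6, 7, 14]
4 → replaces 6 → [1, 4, 7, 14]
15 → extends → [1, 4, 7, 14, 15]
10 → replaces 14 → [1, 4, 7, 10, 15]
9 → replaces 10 → [1, 4, 7, 9, 15]
3 → replaces 4 → [1, 3, 7, 9, 15]
11 → replaces 15 → [1, 3, 7, 9, 11]
2 → replaces 3 → [1, 2, 7, 9, 11]
5 → replaces 7 → [1, 2, 5, 9, 11]
8 → replaces 9 → [1, 2, 5, 8, 11]
Longest non-decreasing subsequence has length 5, so deletions = 15 − 5 = 10.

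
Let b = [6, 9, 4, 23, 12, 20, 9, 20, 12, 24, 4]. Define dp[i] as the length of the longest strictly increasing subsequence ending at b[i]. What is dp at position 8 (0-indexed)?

dp[i] = 1 + max{dp[j] : j<i, b[j]<b[i]} (or 1 if no such j):
i:      0  1  2  3  4  5  6  7  8  9 10
b[i]:   6  9  4 23 12 20  9 20 12 24  4
dp:     1  2  1  3  3  4  2  4  3  5  1
At index 8 the value is 3.

3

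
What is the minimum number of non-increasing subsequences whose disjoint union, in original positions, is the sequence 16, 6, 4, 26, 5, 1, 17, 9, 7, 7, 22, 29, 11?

Place each on the leftmost legal pile:
16 → new pile 1 (tops now [16])
6 → pile 1 (tops now [6])
4 → pile 1 (tops now [4])
26 → new pile 2 (tops now [4, 26])
5 → pile 2 (tops now [4, 5])
1 → pile 1 (tops now [1, 5])
17 → new pile 3 (tops now [1, 5, 17])
9 → pile 3 (tops now [1, 5, 9])
7 → pile 3 (tops now [1, 5, 7])
7 → pile 3 (tops now [1, 5, 7])
22 → new pile 4 (tops now [1, 5, 7, 22])
29 → new pile 5 (tops now [1, 5, 7, 22, 29])
11 → pile 4 (tops now [1, 5, 7, 11, 29])
Five piles.

5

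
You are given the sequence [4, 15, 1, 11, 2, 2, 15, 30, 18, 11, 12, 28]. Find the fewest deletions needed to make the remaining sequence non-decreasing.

Fewest deletions = n − (longest non-decreasing subsequence).
i:      1  2  3  4  5  6  7  8  9 10 11 12
a[i]:   4 15  1 11  2  2 15 30 18 11 12 28
dp:     1  2  1  2  2  3  4  5  5  4  5  6
max dp = 6, so deletions = 12 − 6 = 6.

6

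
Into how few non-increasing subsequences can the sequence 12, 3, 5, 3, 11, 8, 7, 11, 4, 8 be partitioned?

4

The minimum number of non-increasing subsequences covering a sequence equals the length of its longest strictly increasing subsequence.
LIS length is 4 (e.g. 3, 5, 8, 11), so 4 piles are needed.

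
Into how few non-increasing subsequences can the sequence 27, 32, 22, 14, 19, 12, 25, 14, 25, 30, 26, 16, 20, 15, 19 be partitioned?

4

Place each on the leftmost legal pile:
27 → new pile 1 (tops now [27])
32 → new pile 2 (tops now [27, 32])
22 → pile 1 (tops now [22, 32])
14 → pile 1 (tops now [14, 32])
19 → pile 2 (tops now [14, 19])
12 → pile 1 (tops now [12, 19])
25 → new pile 3 (tops now [12, 19, 25])
14 → pile 2 (tops now [12, 14, 25])
25 → pile 3 (tops now [12, 14, 25])
30 → new pile 4 (tops now [12, 14, 25, 30])
26 → pile 4 (tops now [12, 14, 25, 26])
16 → pile 3 (tops now [12, 14, 16, 26])
20 → pile 4 (tops now [12, 14, 16, 20])
15 → pile 3 (tops now [12, 14, 15, 20])
19 → pile 4 (tops now [12, 14, 15, 19])
Four piles.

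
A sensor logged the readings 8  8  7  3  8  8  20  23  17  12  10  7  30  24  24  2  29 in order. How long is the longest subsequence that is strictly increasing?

6

Track the smallest tail for each achievable length (strict):
8 → extends → [8]
8 → already a tail → [8]
7 → replaces 8 → [7]
3 → replaces 7 → [3]
8 → extends → [3, 8]
8 → already a tail → [3, 8]
20 → extends → [3, 8, 20]
23 → extends → [3, 8, 20, 23]
17 → replaces 20 → [3, 8, 17, 23]
12 → replaces 17 → [3, 8, 12, 23]
10 → replaces 12 → [3, 8, 10, 23]
7 → replaces 8 → [3, 7, 10, 23]
30 → extends → [3, 7, 10, 23, 30]
24 → replaces 30 → [3, 7, 10, 23, 24]
24 → already a tail → [3, 7, 10, 23, 24]
2 → replaces 3 → [2, 7, 10, 23, 24]
29 → extends → [2, 7, 10, 23, 24, 29]
Six tails, so the longest strictly increasing subsequence has length 6 (e.g. 7, 8, 20, 23, 24, 29).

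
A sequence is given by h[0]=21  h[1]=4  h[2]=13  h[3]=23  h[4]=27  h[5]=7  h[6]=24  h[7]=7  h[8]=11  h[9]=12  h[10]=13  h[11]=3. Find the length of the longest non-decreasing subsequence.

Track the smallest tail for each achievable length (allowing ties):
21 → extends → [21]
4 → replaces 21 → [4]
13 → extends → [4, 13]
23 → extends → [4, 13, 23]
27 → extends → [4, 13, 23, 27]
7 → replaces 13 → [4, 7, 23, 27]
24 → replaces 27 → [4, 7, 23, 24]
7 → replaces 23 → [4, 7, 7, 24]
11 → replaces 24 → [4, 7, 7, 11]
12 → extends → [4, 7, 7, 11, 12]
13 → extends → [4, 7, 7, 11, 12, 13]
3 → replaces 4 → [3, 7, 7, 11, 12, 13]
Six tails, so the longest non-decreasing subsequence has length 6 (e.g. 4, 7, 7, 11, 12, 13).

6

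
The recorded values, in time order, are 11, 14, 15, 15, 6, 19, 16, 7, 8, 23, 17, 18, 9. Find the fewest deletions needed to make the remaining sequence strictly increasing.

7

Fewest deletions = n − (longest strictly increasing subsequence).
i:      1  2  3  4  5  6  7  8  9 10 11 12 13
a[i]:  11 14 15 15  6 19 16  7  8 23 17 18  9
dp:     1  2  3  3  1  4  4  2  3  5  5  6  4
max dp = 6, so deletions = 13 − 6 = 7.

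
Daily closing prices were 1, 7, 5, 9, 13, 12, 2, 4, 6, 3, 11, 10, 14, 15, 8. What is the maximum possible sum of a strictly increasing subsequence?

59

Let S[i] be the best sum of a strictly increasing subsequence ending at i:
i:      1  2  3  4  5  6  7  8  9 10 11 12 13 14 15
a[i]:   1  7  5  9 13 12  2  4  6  3 11 10 14 15  8
S:      1  8  6 17 30 29  3  7 13  6 28 27 44 59 21
Maximum is 59 (e.g. 1 + 7 + 9 + 13 + 14 + 15).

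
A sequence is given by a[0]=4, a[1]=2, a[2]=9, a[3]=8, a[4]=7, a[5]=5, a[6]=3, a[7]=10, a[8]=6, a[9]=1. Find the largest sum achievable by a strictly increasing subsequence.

Let S[i] be the best sum of a strictly increasing subsequence ending at i:
i:      0  1  2  3  4  5  6  7  8  9
a[i]:   4  2  9  8  7  5  3 10  6  1
S:      4  2 13 12 11  9  5 23 15  1
Maximum is 23 (e.g. 4 + 9 + 10).

23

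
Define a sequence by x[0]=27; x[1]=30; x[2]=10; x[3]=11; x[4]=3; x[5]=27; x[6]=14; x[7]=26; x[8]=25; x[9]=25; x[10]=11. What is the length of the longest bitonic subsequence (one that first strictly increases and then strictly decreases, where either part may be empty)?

inc[i] = longest strictly increasing subsequence ending at i; dec[i] = longest strictly decreasing subsequence starting at i:
i:      0  1  2  3  4  5  6  7  8  9 10
x[i]:  27 30 10 11  3 27 14 26 25 25 11
inc:    1  2  1  2  1  3  3  4  4  4  2
dec:    4  5  2  2  1  4  2  3  2  2  1
Best peak at i=1 (value 30): inc=2, dec=5, length 2+5−1 = 6.

6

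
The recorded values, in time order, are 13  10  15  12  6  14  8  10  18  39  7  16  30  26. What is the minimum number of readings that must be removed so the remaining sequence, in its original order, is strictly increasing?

Fewest deletions = n − (longest strictly increasing subsequence).
Patience tails:
13 → extends → [13]
10 → replaces 13 → [10]
15 → extends → [10, 15]
12 → replaces 15 → [10, 12]
6 → replaces 10 → [6, 12]
14 → extends → [6, 12, 14]
8 → replaces 12 → [6, 8, 14]
10 → replaces 14 → [6, 8, 10]
18 → extends → [6, 8, 10, 18]
39 → extends → [6, 8, 10, 18, 39]
7 → replaces 8 → [6, 7, 10, 18, 39]
16 → replaces 18 → [6, 7, 10, 16, 39]
30 → replaces 39 → [6, 7, 10, 16, 30]
26 → replaces 30 → [6, 7, 10, 16, 26]
Longest strictly increasing subsequence has length 5, so deletions = 14 − 5 = 9.

9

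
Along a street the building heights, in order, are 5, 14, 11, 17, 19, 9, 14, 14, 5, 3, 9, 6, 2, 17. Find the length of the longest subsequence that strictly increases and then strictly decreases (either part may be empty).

8

inc[i] = longest strictly increasing subsequence ending at i; dec[i] = longest strictly decreasing subsequence starting at i:
i:      1  2  3  4  5  6  7  8  9 10 11 12 13 14
a[i]:   5 14 11 17 19  9 14 14  5  3  9  6  2 17
inc:    1  2  2  3  4  2  3  3  1  1  2  2  1  4
dec:    3  6  5  5  5  4  4  4  3  2  3  2  1  1
Best peak at i=5 (value 19): inc=4, dec=5, length 4+5−1 = 8.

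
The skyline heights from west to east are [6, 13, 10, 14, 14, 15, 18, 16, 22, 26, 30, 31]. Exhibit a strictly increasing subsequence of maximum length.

Patience tails give the LIS length; then backtrack through the dp parents:
6 → extends → [6]
13 → extends → [6, 13]
10 → replaces 13 → [6, 10]
14 → extends → [6, 10, 14]
14 → already a tail → [6, 10, 14]
15 → extends → [6, 10, 14, 15]
18 → extends → [6, 10, 14, 15, 18]
16 → replaces 18 → [6, 10, 14, 15, 16]
22 → extends → [6, 10, 14, 15, 16, 22]
26 → extends → [6, 10, 14, 15, 16, 22, 26]
30 → extends → [6, 10, 14, 15, 16, 22, 26, 30]
31 → extends → [6, 10, 14, 15, 16, 22, 26, 30, 31]
Length 9; one witness is 6, 13, 14, 15, 18, 22, 26, 30, 31.

6, 13, 14, 15, 18, 22, 26, 30, 31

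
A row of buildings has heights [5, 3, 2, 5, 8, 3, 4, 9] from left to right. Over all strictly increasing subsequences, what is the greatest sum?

25

Let S[i] be the best sum of a strictly increasing subsequence ending at i:
i:      1  2  3  4  5  6  7  8
a[i]:   5  3  2  5  8  3  4  9
S:      5  3  2  8 16  5  9 25
Maximum is 25 (e.g. 3 + 5 + 8 + 9).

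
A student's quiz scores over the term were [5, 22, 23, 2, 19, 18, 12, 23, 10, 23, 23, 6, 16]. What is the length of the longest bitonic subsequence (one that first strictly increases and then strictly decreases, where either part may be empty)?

8

inc[i] = longest strictly increasing subsequence ending at i; dec[i] = longest strictly decreasing subsequence starting at i:
i:      1  2  3  4  5  6  7  8  9 10 11 12 13
a[i]:   5 22 23  2 19 18 12 23 10 23 23  6 16
inc:    1  2  3  1  2  2  2  3  2  3  3  2  3
dec:    2  6  6  1  5  4  3  3  2  2  2  1  1
Best peak at i=3 (value 23): inc=3, dec=6, length 3+6−1 = 8.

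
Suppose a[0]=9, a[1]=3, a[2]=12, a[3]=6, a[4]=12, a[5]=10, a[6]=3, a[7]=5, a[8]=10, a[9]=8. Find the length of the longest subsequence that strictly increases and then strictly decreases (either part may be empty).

5

inc[i] = longest strictly increasing subsequence ending at i; dec[i] = longest strictly decreasing subsequence starting at i:
i:      0  1  2  3  4  5  6  7  8  9
a[i]:   9  3 12  6 12 10  3  5 10  8
inc:    1  1  2  2  3  3  1  2  3  3
dec:    3  1  3  2  3  2  1  1  2  1
Best peak at i=4 (value 12): inc=3, dec=3, length 3+3−1 = 5.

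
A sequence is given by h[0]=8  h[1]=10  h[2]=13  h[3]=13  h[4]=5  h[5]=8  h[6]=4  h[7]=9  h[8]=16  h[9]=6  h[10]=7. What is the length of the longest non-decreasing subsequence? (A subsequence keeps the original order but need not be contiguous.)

Let dp[i] be the length of the longest such subsequence ending at index i:
i:      0  1  2  3  4  5  6  7  8  9 10
h[i]:   8 10 13 13  5  8  4  9 16  6  7
dp:     1  2  3  4  1  2  1  3  5  2  3
Maximum dp value is 5.

5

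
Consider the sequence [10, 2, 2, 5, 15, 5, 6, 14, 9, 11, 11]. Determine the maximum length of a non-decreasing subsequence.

8

Let dp[i] be the length of the longest such subsequence ending at index i:
i:      1  2  3  4  5  6  7  8  9 10 11
a[i]:  10  2  2  5 15  5  6 14  9 11 11
dp:     1  1  2  3  4  4  5  6  6  7  8
Maximum dp value is 8.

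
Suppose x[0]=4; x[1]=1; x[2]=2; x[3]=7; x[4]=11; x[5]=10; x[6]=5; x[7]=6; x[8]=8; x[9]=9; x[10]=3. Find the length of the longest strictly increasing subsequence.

Track the smallest tail for each achievable length (strict):
4 → extends → [4]
1 → replaces 4 → [1]
2 → extends → [1, 2]
7 → extends → [1, 2, 7]
11 → extends → [1, 2, 7, 11]
10 → replaces 11 → [1, 2, 7, 10]
5 → replaces 7 → [1, 2, 5, 10]
6 → replaces 10 → [1, 2, 5, 6]
8 → extends → [1, 2, 5, 6, 8]
9 → extends → [1, 2, 5, 6, 8, 9]
3 → replaces 5 → [1, 2, 3, 6, 8, 9]
Six tails, so the longest strictly increasing subsequence has length 6 (e.g. 1, 2, 5, 6, 8, 9).

6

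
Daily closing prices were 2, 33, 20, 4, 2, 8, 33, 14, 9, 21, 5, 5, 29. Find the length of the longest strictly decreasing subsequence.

5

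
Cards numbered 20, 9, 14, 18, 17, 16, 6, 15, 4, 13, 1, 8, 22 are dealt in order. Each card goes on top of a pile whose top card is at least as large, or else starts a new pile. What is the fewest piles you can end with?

Place each on the leftmost legal pile:
20 → new pile 1 (tops now [20])
9 → pile 1 (tops now [9])
14 → new pile 2 (tops now [9, 14])
18 → new pile 3 (tops now [9, 14, 18])
17 → pile 3 (tops now [9, 14, 17])
16 → pile 3 (tops now [9, 14, 16])
6 → pile 1 (tops now [6, 14, 16])
15 → pile 3 (tops now [6, 14, 15])
4 → pile 1 (tops now [4, 14, 15])
13 → pile 2 (tops now [4, 13, 15])
1 → pile 1 (tops now [1, 13, 15])
8 → pile 2 (tops now [1, 8, 15])
22 → new pile 4 (tops now [1, 8, 15, 22])
Four piles.

4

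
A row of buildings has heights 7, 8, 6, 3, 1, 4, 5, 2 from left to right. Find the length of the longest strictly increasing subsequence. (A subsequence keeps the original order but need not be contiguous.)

Track the smallest tail for each achievable length (strict):
7 → extends → [7]
8 → extends → [7, 8]
6 → replaces 7 → [6, 8]
3 → replaces 6 → [3, 8]
1 → replaces 3 → [1, 8]
4 → replaces 8 → [1, 4]
5 → extends → [1, 4, 5]
2 → replaces 4 → [1, 2, 5]
Three tails, so the longest strictly increasing subsequence has length 3 (e.g. 3, 4, 5).

3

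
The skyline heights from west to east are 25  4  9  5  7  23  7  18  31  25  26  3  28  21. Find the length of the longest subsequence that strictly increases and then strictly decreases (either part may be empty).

8

inc[i] = longest strictly increasing subsequence ending at i; dec[i] = longest strictly decreasing subsequence starting at i:
i:      1  2  3  4  5  6  7  8  9 10 11 12 13 14
a[i]:  25  4  9  5  7 23  7 18 31 25 26  3 28 21
inc:    1  1  2  2  3  4  3  4  5  5  6  1  7  5
dec:    4  2  3  2  2  3  2  2  3  2  2  1  2  1
Best peak at i=13 (value 28): inc=7, dec=2, length 7+2−1 = 8.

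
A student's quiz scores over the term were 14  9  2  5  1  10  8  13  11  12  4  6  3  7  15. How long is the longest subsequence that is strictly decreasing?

5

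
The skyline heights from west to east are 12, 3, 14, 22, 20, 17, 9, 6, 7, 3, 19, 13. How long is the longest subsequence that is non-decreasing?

4

Track the smallest tail for each achievable length (allowing ties):
12 → extends → [12]
3 → replaces 12 → [3]
14 → extends → [3, 14]
22 → extends → [3, 14, 22]
20 → replaces 22 → [3, 14, 20]
17 → replaces 20 → [3, 14, 17]
9 → replaces 14 → [3, 9, 17]
6 → replaces 9 → [3, 6, 17]
7 → replaces 17 → [3, 6, 7]
3 → replaces 6 → [3, 3, 7]
19 → extends → [3, 3, 7, 19]
13 → replaces 19 → [3, 3, 7, 13]
Four tails, so the longest non-decreasing subsequence has length 4 (e.g. 12, 14, 17, 19).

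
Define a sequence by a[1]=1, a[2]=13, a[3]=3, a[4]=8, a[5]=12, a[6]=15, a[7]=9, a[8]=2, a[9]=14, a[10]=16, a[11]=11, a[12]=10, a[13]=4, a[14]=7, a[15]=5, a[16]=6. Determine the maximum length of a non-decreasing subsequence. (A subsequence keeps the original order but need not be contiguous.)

Let dp[i] be the length of the longest such subsequence ending at index i:
i:      1  2  3  4  5  6  7  8  9 10 11 12 13 14 15 16
a[i]:   1 13  3  8 12 15  9  2 14 16 11 10  4  7  5  6
dp:     1  2  2  3  4  5  4  2  5  6  5  5  3  4  4  5
Maximum dp value is 6.

6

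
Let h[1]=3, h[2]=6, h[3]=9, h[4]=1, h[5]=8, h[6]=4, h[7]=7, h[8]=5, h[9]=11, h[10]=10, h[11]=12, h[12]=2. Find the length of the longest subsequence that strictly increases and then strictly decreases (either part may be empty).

inc[i] = longest strictly increasing subsequence ending at i; dec[i] = longest strictly decreasing subsequence starting at i:
i:      1  2  3  4  5  6  7  8  9 10 11 12
h[i]:   3  6  9  1  8  4  7  5 11 10 12  2
inc:    1  2  3  1  3  2  3  3  4  4  5  2
dec:    2  3  5  1  4  2  3  2  3  2  2  1
Best peak at i=3 (value 9): inc=3, dec=5, length 3+5−1 = 7.

7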